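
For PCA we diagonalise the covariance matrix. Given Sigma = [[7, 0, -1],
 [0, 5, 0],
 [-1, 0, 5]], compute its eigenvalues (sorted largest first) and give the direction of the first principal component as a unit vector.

Step 1 — characteristic polynomial p(λ) = det(λI - Sigma) = λ³ - tr·λ² + c_1·λ - det, where tr = trace, c_1 = sum of the principal 2×2 minors, det = det(Sigma):
  tr = 7 + 5 + 5 = 17,
  c_1 = (7·5 - (0)²) + (7·5 - (-1)²) + (5·5 - (0)²) = 35 + 34 + 25 = 94,
  det = 7·(5·5 - (0)²) - (0)·((0)·5 - (0)·(-1)) + (-1)·((0)·(0) - 5·(-1)) = 7·(25) - (0)·(0) + (-1)·(5) = 170.
  So p(λ) = λ³ - 17λ² + 94λ - 170.
Step 2 — look for an integer root (rational root theorem: any rational root is an integer divisor of 170). Testing λ = 5:
  p(5) = 125 - 425 + 470 - 170 = 0  ✓
  Dividing out (λ - 5): p(λ) = (λ - 5)(λ² - 12λ + 34).
Step 3 — remaining eigenvalues from the quadratic λ² - 12λ + 34 = 0:
  Δ = 12² - 4·34 = 144 - 136 = 8,  λ = (12 ± √8)/2 = (12 ± 2.8284)/2 ≈ 7.4142 or 4.5858.
  Sorted: λ_1 = 7.4142,  λ_2 = 5,  λ_3 = 4.5858  (check: sum = 17 = tr ✓).

Step 4 — unit eigenvector for λ_1 ≈ 7.4142: v spans the null space of (Sigma - λ_1 I), whose rows are
  r_1 = (-0.4142, 0, -1),  r_2 = (0, -2.4142, 0),  r_3 = (-1, 0, -2.4142).
  v is orthogonal to every row, so take v ∝ r_1 × r_2 = ((0)·(0) - (-1)·(-2.4142), (-1)·(0) - (-0.4142)·(0), (-0.4142)·(-2.4142) - (0)·(0)) ≈ (-2.4142, 0, 1).
  Rescale (multiply by -1 so the first nonzero entry is positive): u = (2.4142, 0, -1).
  ||u|| = √((2.4142)² + (0)² + (-1)²) = √(6.8284) ≈ 2.6131,  v_1 = u/||u|| ≈ (0.9239, 0, -0.3827) (||v_1|| = 1).

λ_1 = 7.4142,  λ_2 = 5,  λ_3 = 4.5858;  v_1 ≈ (0.9239, 0, -0.3827)


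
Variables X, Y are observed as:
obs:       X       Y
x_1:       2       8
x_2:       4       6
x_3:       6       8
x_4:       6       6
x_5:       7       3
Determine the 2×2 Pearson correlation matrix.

Step 1 — column means:
  mean(X) = (2 + 4 + 6 + 6 + 7) / 5 = 25/5 = 5
  mean(Y) = (8 + 6 + 8 + 6 + 3) / 5 = 31/5 = 6.2

Step 2 — sample variances and covariances s[i,j] = (1/(n-1)) · Σ_k (x_{k,i} - mean_i) · (x_{k,j} - mean_j), with n-1 = 4:
  s[X,X] = ((-3)·(-3) + (-1)·(-1) + (1)·(1) + (1)·(1) + (2)·(2)) / 4 = 16/4 = 4
  s[X,Y] = ((-3)·(1.8) + (-1)·(-0.2) + (1)·(1.8) + (1)·(-0.2) + (2)·(-3.2)) / 4 = -10/4 = -2.5
  s[Y,Y] = ((1.8)·(1.8) + (-0.2)·(-0.2) + (1.8)·(1.8) + (-0.2)·(-0.2) + (-3.2)·(-3.2)) / 4 = 16.8/4 = 4.2
  Sample standard deviations s_i = √(s[i,i]):
  s(X) = √(4) = 2
  s(Y) = √(4.2) = 2.0494

Step 3 — r_{ij} = s_{ij} / (s_i · s_j):
  r[X,X] = 1 (diagonal).
  r[X,Y] = -2.5 / (2 · 2.0494) = -2.5 / 4.0988 = -0.6099
  r[Y,Y] = 1 (diagonal).

R is symmetric with unit diagonal. Assembling:

R = [[1, -0.6099],
 [-0.6099, 1]]


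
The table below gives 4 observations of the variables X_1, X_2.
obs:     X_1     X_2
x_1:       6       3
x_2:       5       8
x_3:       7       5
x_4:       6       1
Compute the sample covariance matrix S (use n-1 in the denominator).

Step 1 — column means:
  mean(X_1) = (6 + 5 + 7 + 6) / 4 = 24/4 = 6
  mean(X_2) = (3 + 8 + 5 + 1) / 4 = 17/4 = 4.25

Step 2 — sample covariance S[i,j] = (1/(n-1)) · Σ_k (x_{k,i} - mean_i) · (x_{k,j} - mean_j), with n-1 = 3.
  S[X_1,X_1] = ((0)·(0) + (-1)·(-1) + (1)·(1) + (0)·(0)) / 3 = 2/3 = 0.6667
  S[X_1,X_2] = ((0)·(-1.25) + (-1)·(3.75) + (1)·(0.75) + (0)·(-3.25)) / 3 = -3/3 = -1
  S[X_2,X_2] = ((-1.25)·(-1.25) + (3.75)·(3.75) + (0.75)·(0.75) + (-3.25)·(-3.25)) / 3 = 26.75/3 = 8.9167

S is symmetric (S[j,i] = S[i,j]). Assembling:

S = [[0.6667, -1],
 [-1, 8.9167]]


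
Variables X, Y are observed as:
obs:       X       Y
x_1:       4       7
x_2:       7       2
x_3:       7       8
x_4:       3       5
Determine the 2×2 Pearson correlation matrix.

Step 1 — column means:
  mean(X) = (4 + 7 + 7 + 3) / 4 = 21/4 = 5.25
  mean(Y) = (7 + 2 + 8 + 5) / 4 = 22/4 = 5.5

Step 2 — sample variances and covariances s[i,j] = (1/(n-1)) · Σ_k (x_{k,i} - mean_i) · (x_{k,j} - mean_j), with n-1 = 3:
  s[X,X] = ((-1.25)·(-1.25) + (1.75)·(1.75) + (1.75)·(1.75) + (-2.25)·(-2.25)) / 3 = 12.75/3 = 4.25
  s[X,Y] = ((-1.25)·(1.5) + (1.75)·(-3.5) + (1.75)·(2.5) + (-2.25)·(-0.5)) / 3 = -2.5/3 = -0.8333
  s[Y,Y] = ((1.5)·(1.5) + (-3.5)·(-3.5) + (2.5)·(2.5) + (-0.5)·(-0.5)) / 3 = 21/3 = 7
  Sample standard deviations s_i = √(s[i,i]):
  s(X) = √(4.25) = 2.0616
  s(Y) = √(7) = 2.6458

Step 3 — r_{ij} = s_{ij} / (s_i · s_j):
  r[X,X] = 1 (diagonal).
  r[X,Y] = -0.8333 / (2.0616 · 2.6458) = -0.8333 / 5.4544 = -0.1528
  r[Y,Y] = 1 (diagonal).

R is symmetric with unit diagonal. Assembling:

R = [[1, -0.1528],
 [-0.1528, 1]]


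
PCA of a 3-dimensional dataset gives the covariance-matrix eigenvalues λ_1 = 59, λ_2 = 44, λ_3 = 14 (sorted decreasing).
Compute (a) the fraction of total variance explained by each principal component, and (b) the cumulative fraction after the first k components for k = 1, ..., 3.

Step 1 — total variance = trace(Sigma) = Σ λ_i = 59 + 44 + 14 = 117.

Step 2 — fraction explained by component i = λ_i / Σ λ:
  PC1: 59/117 = 0.5043
  PC2: 44/117 = 0.3761
  PC3: 14/117 = 0.1197

Step 3 — cumulative fraction after k components = (λ_1 + ... + λ_k) / Σ λ:
  k = 1: 59/117 = 0.5043
  k = 2: (59 + 44)/117 = 103/117 = 0.8803
  k = 3: (59 + 44 + 14)/117 = 117/117 = 1

Summary (fraction, with percent):

explained: PC1 0.5043 (50.43%), PC2 0.3761 (37.61%), PC3 0.1197 (11.97%);  cumulative: 0.5043, 0.8803, 1


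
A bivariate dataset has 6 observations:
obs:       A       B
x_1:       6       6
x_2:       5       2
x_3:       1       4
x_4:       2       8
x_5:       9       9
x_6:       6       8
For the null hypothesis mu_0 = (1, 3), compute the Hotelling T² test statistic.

Step 1 — sample mean vector:
  mean(A) = (6 + 5 + 1 + 2 + 9 + 6) / 6 = 29/6 = 4.8333
  mean(B) = (6 + 2 + 4 + 8 + 9 + 8) / 6 = 37/6 = 6.1667
  x̄ = (4.8333, 6.1667),  deviation x̄ - mu_0 = (4.8333, 6.1667) - (1, 3) = (3.8333, 3.1667).

Step 2 — sample covariance matrix, S[i,j] = (1/(n-1)) · Σ_k (x_{k,i} - mean_i) · (x_{k,j} - mean_j), divisor n-1 = 5:
  S[A,A] = ((1.1667)·(1.1667) + (0.1667)·(0.1667) + (-3.8333)·(-3.8333) + (-2.8333)·(-2.8333) + (4.1667)·(4.1667) + (1.1667)·(1.1667)) / 5 = 42.8333/5 = 8.5667
  S[A,B] = ((1.1667)·(-0.1667) + (0.1667)·(-4.1667) + (-3.8333)·(-2.1667) + (-2.8333)·(1.8333) + (4.1667)·(2.8333) + (1.1667)·(1.8333)) / 5 = 16.1667/5 = 3.2333
  S[B,B] = ((-0.1667)·(-0.1667) + (-4.1667)·(-4.1667) + (-2.1667)·(-2.1667) + (1.8333)·(1.8333) + (2.8333)·(2.8333) + (1.8333)·(1.8333)) / 5 = 36.8333/5 = 7.3667
  S = [[8.5667, 3.2333],
 [3.2333, 7.3667]].

Step 3 — invert S. det(S) = 8.5667·7.3667 - (3.2333)² = 52.6533.
  S^{-1} = (1/det) · [[d, -b], [-b, a]] = [[0.1399, -0.0614],
 [-0.0614, 0.1627]].

Step 4 — quadratic form (x̄ - mu_0)^T · S^{-1} · (x̄ - mu_0):
  S^{-1} · (x̄ - mu_0) = (0.3419, 0.2798),
  (x̄ - mu_0)^T · [...] = (3.8333)·(0.3419) + (3.1667)·(0.2798) = 2.1965.

Step 5 — scale by n: T² = 6 · 2.1965 = 13.1793.

T² ≈ 13.1793


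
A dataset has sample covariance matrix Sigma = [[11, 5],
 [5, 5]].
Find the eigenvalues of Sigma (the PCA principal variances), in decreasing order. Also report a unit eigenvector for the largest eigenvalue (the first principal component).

Step 1 — characteristic polynomial of 2×2 Sigma:
  det(Sigma - λI) = λ² - trace · λ + det = 0.
  trace = 11 + 5 = 16, det = 11·5 - (5)² = 30.
Step 2 — discriminant:
  Δ = trace² - 4·det = 256 - 120 = 136.
Step 3 — eigenvalues:
  λ = (trace ± √Δ)/2 = (16 ± 11.6619)/2,
  λ_1 = 13.831,  λ_2 = 2.169.

Step 4 — unit eigenvector for λ_1: solve (Sigma - λ_1 I)v = 0. First row:
  (11 - 13.831)·v_x + (5)·v_y = 0, i.e. (-2.831)·v_x + (5)·v_y = 0,
  so v ∝ (b, λ_1 - a) = (5, 2.831) = u.
  ||u|| = √((5)² + (2.831)²) = √(33.0143) ≈ 5.7458,
  v_1 = u/||u|| ≈ (0.8702, 0.4927) (||v_1|| = 1).

λ_1 = 13.831,  λ_2 = 2.169;  v_1 ≈ (0.8702, 0.4927)


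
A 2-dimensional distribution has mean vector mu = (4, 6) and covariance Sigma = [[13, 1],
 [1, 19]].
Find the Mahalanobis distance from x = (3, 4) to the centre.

Step 1 — centre the observation: (x - mu) = (-1, -2).

Step 2 — invert Sigma. det(Sigma) = 13·19 - (1)² = 246.
  Sigma^{-1} = (1/det) · [[d, -b], [-b, a]] = [[0.0772, -0.0041],
 [-0.0041, 0.0528]].

Step 3 — form the quadratic (x - mu)^T · Sigma^{-1} · (x - mu):
  Sigma^{-1} · (x - mu) = (-0.0691, -0.1016).
  (x - mu)^T · [Sigma^{-1} · (x - mu)] = (-1)·(-0.0691) + (-2)·(-0.1016) = 0.2724.

Step 4 — take square root: d = √(0.2724) ≈ 0.5219.

d(x, mu) = √(0.2724) ≈ 0.5219


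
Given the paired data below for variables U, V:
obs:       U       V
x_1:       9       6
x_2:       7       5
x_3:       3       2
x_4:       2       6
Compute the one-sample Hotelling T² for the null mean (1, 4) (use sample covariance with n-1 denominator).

Step 1 — sample mean vector:
  mean(U) = (9 + 7 + 3 + 2) / 4 = 21/4 = 5.25
  mean(V) = (6 + 5 + 2 + 6) / 4 = 19/4 = 4.75
  x̄ = (5.25, 4.75),  deviation x̄ - mu_0 = (5.25, 4.75) - (1, 4) = (4.25, 0.75).

Step 2 — sample covariance matrix, S[i,j] = (1/(n-1)) · Σ_k (x_{k,i} - mean_i) · (x_{k,j} - mean_j), divisor n-1 = 3:
  S[U,U] = ((3.75)·(3.75) + (1.75)·(1.75) + (-2.25)·(-2.25) + (-3.25)·(-3.25)) / 3 = 32.75/3 = 10.9167
  S[U,V] = ((3.75)·(1.25) + (1.75)·(0.25) + (-2.25)·(-2.75) + (-3.25)·(1.25)) / 3 = 7.25/3 = 2.4167
  S[V,V] = ((1.25)·(1.25) + (0.25)·(0.25) + (-2.75)·(-2.75) + (1.25)·(1.25)) / 3 = 10.75/3 = 3.5833
  S = [[10.9167, 2.4167],
 [2.4167, 3.5833]].

Step 3 — invert S. det(S) = 10.9167·3.5833 - (2.4167)² = 33.2778.
  S^{-1} = (1/det) · [[d, -b], [-b, a]] = [[0.1077, -0.0726],
 [-0.0726, 0.328]].

Step 4 — quadratic form (x̄ - mu_0)^T · S^{-1} · (x̄ - mu_0):
  S^{-1} · (x̄ - mu_0) = (0.4032, -0.0626),
  (x̄ - mu_0)^T · [...] = (4.25)·(0.4032) + (0.75)·(-0.0626) = 1.6665.

Step 5 — scale by n: T² = 4 · 1.6665 = 6.6661.

T² ≈ 6.6661


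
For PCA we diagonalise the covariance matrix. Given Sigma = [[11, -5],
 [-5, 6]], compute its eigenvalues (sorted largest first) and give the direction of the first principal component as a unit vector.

Step 1 — characteristic polynomial of 2×2 Sigma:
  det(Sigma - λI) = λ² - trace · λ + det = 0.
  trace = 11 + 6 = 17, det = 11·6 - (-5)² = 41.
Step 2 — discriminant:
  Δ = trace² - 4·det = 289 - 164 = 125.
Step 3 — eigenvalues:
  λ = (trace ± √Δ)/2 = (17 ± 11.1803)/2,
  λ_1 = 14.0902,  λ_2 = 2.9098.

Step 4 — unit eigenvector for λ_1: solve (Sigma - λ_1 I)v = 0. First row:
  (11 - 14.0902)·v_x + (-5)·v_y = 0, i.e. (-3.0902)·v_x + (-5)·v_y = 0,
  so v ∝ (b, λ_1 - a) = (-5, 3.0902); multiply by -1 so the first entry is positive: u = (5, -3.0902).
  ||u|| = √((5)² + (-3.0902)²) = √(34.5492) ≈ 5.8779,
  v_1 = u/||u|| ≈ (0.8507, -0.5257) (||v_1|| = 1).

λ_1 = 14.0902,  λ_2 = 2.9098;  v_1 ≈ (0.8507, -0.5257)


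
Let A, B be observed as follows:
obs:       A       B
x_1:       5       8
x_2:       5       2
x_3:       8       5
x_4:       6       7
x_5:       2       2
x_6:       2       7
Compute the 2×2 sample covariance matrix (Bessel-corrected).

Step 1 — column means:
  mean(A) = (5 + 5 + 8 + 6 + 2 + 2) / 6 = 28/6 = 4.6667
  mean(B) = (8 + 2 + 5 + 7 + 2 + 7) / 6 = 31/6 = 5.1667

Step 2 — sample covariance S[i,j] = (1/(n-1)) · Σ_k (x_{k,i} - mean_i) · (x_{k,j} - mean_j), with n-1 = 5.
  S[A,A] = ((0.3333)·(0.3333) + (0.3333)·(0.3333) + (3.3333)·(3.3333) + (1.3333)·(1.3333) + (-2.6667)·(-2.6667) + (-2.6667)·(-2.6667)) / 5 = 27.3333/5 = 5.4667
  S[A,B] = ((0.3333)·(2.8333) + (0.3333)·(-3.1667) + (3.3333)·(-0.1667) + (1.3333)·(1.8333) + (-2.6667)·(-3.1667) + (-2.6667)·(1.8333)) / 5 = 5.3333/5 = 1.0667
  S[B,B] = ((2.8333)·(2.8333) + (-3.1667)·(-3.1667) + (-0.1667)·(-0.1667) + (1.8333)·(1.8333) + (-3.1667)·(-3.1667) + (1.8333)·(1.8333)) / 5 = 34.8333/5 = 6.9667

S is symmetric (S[j,i] = S[i,j]). Assembling:

S = [[5.4667, 1.0667],
 [1.0667, 6.9667]]


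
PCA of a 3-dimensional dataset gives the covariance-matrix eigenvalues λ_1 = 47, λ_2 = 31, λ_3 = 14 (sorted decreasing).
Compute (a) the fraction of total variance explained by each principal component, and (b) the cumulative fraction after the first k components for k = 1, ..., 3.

Step 1 — total variance = trace(Sigma) = Σ λ_i = 47 + 31 + 14 = 92.

Step 2 — fraction explained by component i = λ_i / Σ λ:
  PC1: 47/92 = 0.5109
  PC2: 31/92 = 0.337
  PC3: 14/92 = 0.1522

Step 3 — cumulative fraction after k components = (λ_1 + ... + λ_k) / Σ λ:
  k = 1: 47/92 = 0.5109
  k = 2: (47 + 31)/92 = 78/92 = 0.8478
  k = 3: (47 + 31 + 14)/92 = 92/92 = 1

Summary (fraction, with percent):

explained: PC1 0.5109 (51.09%), PC2 0.337 (33.7%), PC3 0.1522 (15.22%);  cumulative: 0.5109, 0.8478, 1


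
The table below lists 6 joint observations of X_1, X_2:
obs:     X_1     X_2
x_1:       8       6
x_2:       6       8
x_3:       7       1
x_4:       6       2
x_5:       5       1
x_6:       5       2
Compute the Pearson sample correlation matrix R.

Step 1 — column means:
  mean(X_1) = (8 + 6 + 7 + 6 + 5 + 5) / 6 = 37/6 = 6.1667
  mean(X_2) = (6 + 8 + 1 + 2 + 1 + 2) / 6 = 20/6 = 3.3333

Step 2 — sample variances and covariances s[i,j] = (1/(n-1)) · Σ_k (x_{k,i} - mean_i) · (x_{k,j} - mean_j), with n-1 = 5:
  s[X_1,X_1] = ((1.8333)·(1.8333) + (-0.1667)·(-0.1667) + (0.8333)·(0.8333) + (-0.1667)·(-0.1667) + (-1.1667)·(-1.1667) + (-1.1667)·(-1.1667)) / 5 = 6.8333/5 = 1.3667
  s[X_1,X_2] = ((1.8333)·(2.6667) + (-0.1667)·(4.6667) + (0.8333)·(-2.3333) + (-0.1667)·(-1.3333) + (-1.1667)·(-2.3333) + (-1.1667)·(-1.3333)) / 5 = 6.6667/5 = 1.3333
  s[X_2,X_2] = ((2.6667)·(2.6667) + (4.6667)·(4.6667) + (-2.3333)·(-2.3333) + (-1.3333)·(-1.3333) + (-2.3333)·(-2.3333) + (-1.3333)·(-1.3333)) / 5 = 43.3333/5 = 8.6667
  Sample standard deviations s_i = √(s[i,i]):
  s(X_1) = √(1.3667) = 1.169
  s(X_2) = √(8.6667) = 2.9439

Step 3 — r_{ij} = s_{ij} / (s_i · s_j):
  r[X_1,X_1] = 1 (diagonal).
  r[X_1,X_2] = 1.3333 / (1.169 · 2.9439) = 1.3333 / 3.4416 = 0.3874
  r[X_2,X_2] = 1 (diagonal).

R is symmetric with unit diagonal. Assembling:

R = [[1, 0.3874],
 [0.3874, 1]]


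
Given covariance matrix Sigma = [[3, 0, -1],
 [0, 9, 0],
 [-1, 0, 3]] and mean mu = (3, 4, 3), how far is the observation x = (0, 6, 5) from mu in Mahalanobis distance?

Step 1 — centre the observation: (x - mu) = (-3, 2, 2).

Step 2 — invert Sigma (cofactor / det for 3×3, or solve directly):
  Sigma^{-1} = [[0.375, 0, 0.125],
 [0, 0.1111, 0],
 [0.125, 0, 0.375]].

Step 3 — form the quadratic (x - mu)^T · Sigma^{-1} · (x - mu):
  Sigma^{-1} · (x - mu) = (-0.875, 0.2222, 0.375).
  (x - mu)^T · [Sigma^{-1} · (x - mu)] = (-3)·(-0.875) + (2)·(0.2222) + (2)·(0.375) = 3.8194.

Step 4 — take square root: d = √(3.8194) ≈ 1.9543.

d(x, mu) = √(3.8194) ≈ 1.9543


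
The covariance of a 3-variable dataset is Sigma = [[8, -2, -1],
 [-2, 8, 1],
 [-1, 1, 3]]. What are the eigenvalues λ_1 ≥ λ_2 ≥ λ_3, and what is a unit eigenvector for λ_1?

Step 1 — characteristic polynomial p(λ) = det(λI - Sigma) = λ³ - tr·λ² + c_1·λ - det, where tr = trace, c_1 = sum of the principal 2×2 minors, det = det(Sigma):
  tr = 8 + 8 + 3 = 19,
  c_1 = (8·8 - (-2)²) + (8·3 - (-1)²) + (8·3 - (1)²) = 60 + 23 + 23 = 106,
  det = 8·(8·3 - (1)²) - (-2)·((-2)·3 - (1)·(-1)) + (-1)·((-2)·(1) - 8·(-1)) = 8·(23) - (-2)·(-5) + (-1)·(6) = 168.
  So p(λ) = λ³ - 19λ² + 106λ - 168.
Step 2 — look for an integer root (rational root theorem: any rational root is an integer divisor of 168). Testing λ = 6:
  p(6) = 216 - 684 + 636 - 168 = 0  ✓
  Dividing out (λ - 6): p(λ) = (λ - 6)(λ² - 13λ + 28).
Step 3 — remaining eigenvalues from the quadratic λ² - 13λ + 28 = 0:
  Δ = 13² - 4·28 = 169 - 112 = 57,  λ = (13 ± √57)/2 = (13 ± 7.5498)/2 ≈ 10.2749 or 2.7251.
  Sorted: λ_1 = 10.2749,  λ_2 = 6,  λ_3 = 2.7251  (check: sum = 19 = tr ✓).

Step 4 — unit eigenvector for λ_1 ≈ 10.2749: v spans the null space of (Sigma - λ_1 I), whose rows are
  r_1 = (-2.2749, -2, -1),  r_2 = (-2, -2.2749, 1),  r_3 = (-1, 1, -7.2749).
  v is orthogonal to every row, so take v ∝ r_1 × r_2 = ((-2)·(1) - (-1)·(-2.2749), (-1)·(-2) - (-2.2749)·(1), (-2.2749)·(-2.2749) - (-2)·(-2)) ≈ (-4.2749, 4.2749, 1.1752).
  Rescale (multiply by -1 so the first nonzero entry is positive): u = (4.2749, -4.2749, -1.1752).
  ||u|| = √((4.2749)² + (-4.2749)² + (-1.1752)²) = √(37.931) ≈ 6.1588,  v_1 = u/||u|| ≈ (0.6941, -0.6941, -0.1908) (||v_1|| = 1).

λ_1 = 10.2749,  λ_2 = 6,  λ_3 = 2.7251;  v_1 ≈ (0.6941, -0.6941, -0.1908)


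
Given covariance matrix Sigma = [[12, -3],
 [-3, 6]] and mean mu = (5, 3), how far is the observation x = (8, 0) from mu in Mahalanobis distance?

Step 1 — centre the observation: (x - mu) = (3, -3).

Step 2 — invert Sigma. det(Sigma) = 12·6 - (-3)² = 63.
  Sigma^{-1} = (1/det) · [[d, -b], [-b, a]] = [[0.0952, 0.0476],
 [0.0476, 0.1905]].

Step 3 — form the quadratic (x - mu)^T · Sigma^{-1} · (x - mu):
  Sigma^{-1} · (x - mu) = (0.1429, -0.4286).
  (x - mu)^T · [Sigma^{-1} · (x - mu)] = (3)·(0.1429) + (-3)·(-0.4286) = 1.7143.

Step 4 — take square root: d = √(1.7143) ≈ 1.3093.

d(x, mu) = √(1.7143) ≈ 1.3093


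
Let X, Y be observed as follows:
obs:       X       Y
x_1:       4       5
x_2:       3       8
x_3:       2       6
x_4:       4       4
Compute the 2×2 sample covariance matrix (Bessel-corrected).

Step 1 — column means:
  mean(X) = (4 + 3 + 2 + 4) / 4 = 13/4 = 3.25
  mean(Y) = (5 + 8 + 6 + 4) / 4 = 23/4 = 5.75

Step 2 — sample covariance S[i,j] = (1/(n-1)) · Σ_k (x_{k,i} - mean_i) · (x_{k,j} - mean_j), with n-1 = 3.
  S[X,X] = ((0.75)·(0.75) + (-0.25)·(-0.25) + (-1.25)·(-1.25) + (0.75)·(0.75)) / 3 = 2.75/3 = 0.9167
  S[X,Y] = ((0.75)·(-0.75) + (-0.25)·(2.25) + (-1.25)·(0.25) + (0.75)·(-1.75)) / 3 = -2.75/3 = -0.9167
  S[Y,Y] = ((-0.75)·(-0.75) + (2.25)·(2.25) + (0.25)·(0.25) + (-1.75)·(-1.75)) / 3 = 8.75/3 = 2.9167

S is symmetric (S[j,i] = S[i,j]). Assembling:

S = [[0.9167, -0.9167],
 [-0.9167, 2.9167]]


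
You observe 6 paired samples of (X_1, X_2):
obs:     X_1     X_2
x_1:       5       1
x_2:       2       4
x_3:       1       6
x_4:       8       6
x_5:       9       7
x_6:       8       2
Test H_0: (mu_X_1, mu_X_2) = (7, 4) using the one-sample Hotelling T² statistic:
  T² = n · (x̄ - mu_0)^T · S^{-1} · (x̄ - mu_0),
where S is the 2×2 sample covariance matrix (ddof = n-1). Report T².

Step 1 — sample mean vector:
  mean(X_1) = (5 + 2 + 1 + 8 + 9 + 8) / 6 = 33/6 = 5.5
  mean(X_2) = (1 + 4 + 6 + 6 + 7 + 2) / 6 = 26/6 = 4.3333
  x̄ = (5.5, 4.3333),  deviation x̄ - mu_0 = (5.5, 4.3333) - (7, 4) = (-1.5, 0.3333).

Step 2 — sample covariance matrix, S[i,j] = (1/(n-1)) · Σ_k (x_{k,i} - mean_i) · (x_{k,j} - mean_j), divisor n-1 = 5:
  S[X_1,X_1] = ((-0.5)·(-0.5) + (-3.5)·(-3.5) + (-4.5)·(-4.5) + (2.5)·(2.5) + (3.5)·(3.5) + (2.5)·(2.5)) / 5 = 57.5/5 = 11.5
  S[X_1,X_2] = ((-0.5)·(-3.3333) + (-3.5)·(-0.3333) + (-4.5)·(1.6667) + (2.5)·(1.6667) + (3.5)·(2.6667) + (2.5)·(-2.3333)) / 5 = 3/5 = 0.6
  S[X_2,X_2] = ((-3.3333)·(-3.3333) + (-0.3333)·(-0.3333) + (1.6667)·(1.6667) + (1.6667)·(1.6667) + (2.6667)·(2.6667) + (-2.3333)·(-2.3333)) / 5 = 29.3333/5 = 5.8667
  S = [[11.5, 0.6],
 [0.6, 5.8667]].

Step 3 — invert S. det(S) = 11.5·5.8667 - (0.6)² = 67.1067.
  S^{-1} = (1/det) · [[d, -b], [-b, a]] = [[0.0874, -0.0089],
 [-0.0089, 0.1714]].

Step 4 — quadratic form (x̄ - mu_0)^T · S^{-1} · (x̄ - mu_0):
  S^{-1} · (x̄ - mu_0) = (-0.1341, 0.0705),
  (x̄ - mu_0)^T · [...] = (-1.5)·(-0.1341) + (0.3333)·(0.0705) = 0.2247.

Step 5 — scale by n: T² = 6 · 0.2247 = 1.3481.

T² ≈ 1.3481


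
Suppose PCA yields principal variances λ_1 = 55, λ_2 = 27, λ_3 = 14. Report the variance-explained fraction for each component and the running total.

Step 1 — total variance = trace(Sigma) = Σ λ_i = 55 + 27 + 14 = 96.

Step 2 — fraction explained by component i = λ_i / Σ λ:
  PC1: 55/96 = 0.5729
  PC2: 27/96 = 0.2812
  PC3: 14/96 = 0.1458

Step 3 — cumulative fraction after k components = (λ_1 + ... + λ_k) / Σ λ:
  k = 1: 55/96 = 0.5729
  k = 2: (55 + 27)/96 = 82/96 = 0.8542
  k = 3: (55 + 27 + 14)/96 = 96/96 = 1

Summary (fraction, with percent):

explained: PC1 0.5729 (57.29%), PC2 0.2812 (28.12%), PC3 0.1458 (14.58%);  cumulative: 0.5729, 0.8542, 1


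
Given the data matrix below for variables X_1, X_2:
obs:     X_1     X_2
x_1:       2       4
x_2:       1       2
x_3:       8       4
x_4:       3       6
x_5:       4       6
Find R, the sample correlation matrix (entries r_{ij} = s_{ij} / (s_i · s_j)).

Step 1 — column means:
  mean(X_1) = (2 + 1 + 8 + 3 + 4) / 5 = 18/5 = 3.6
  mean(X_2) = (4 + 2 + 4 + 6 + 6) / 5 = 22/5 = 4.4

Step 2 — sample variances and covariances s[i,j] = (1/(n-1)) · Σ_k (x_{k,i} - mean_i) · (x_{k,j} - mean_j), with n-1 = 4:
  s[X_1,X_1] = ((-1.6)·(-1.6) + (-2.6)·(-2.6) + (4.4)·(4.4) + (-0.6)·(-0.6) + (0.4)·(0.4)) / 4 = 29.2/4 = 7.3
  s[X_1,X_2] = ((-1.6)·(-0.4) + (-2.6)·(-2.4) + (4.4)·(-0.4) + (-0.6)·(1.6) + (0.4)·(1.6)) / 4 = 4.8/4 = 1.2
  s[X_2,X_2] = ((-0.4)·(-0.4) + (-2.4)·(-2.4) + (-0.4)·(-0.4) + (1.6)·(1.6) + (1.6)·(1.6)) / 4 = 11.2/4 = 2.8
  Sample standard deviations s_i = √(s[i,i]):
  s(X_1) = √(7.3) = 2.7019
  s(X_2) = √(2.8) = 1.6733

Step 3 — r_{ij} = s_{ij} / (s_i · s_j):
  r[X_1,X_1] = 1 (diagonal).
  r[X_1,X_2] = 1.2 / (2.7019 · 1.6733) = 1.2 / 4.5211 = 0.2654
  r[X_2,X_2] = 1 (diagonal).

R is symmetric with unit diagonal. Assembling:

R = [[1, 0.2654],
 [0.2654, 1]]


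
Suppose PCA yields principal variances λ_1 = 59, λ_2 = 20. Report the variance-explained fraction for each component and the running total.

Step 1 — total variance = trace(Sigma) = Σ λ_i = 59 + 20 = 79.

Step 2 — fraction explained by component i = λ_i / Σ λ:
  PC1: 59/79 = 0.7468
  PC2: 20/79 = 0.2532

Step 3 — cumulative fraction after k components = (λ_1 + ... + λ_k) / Σ λ:
  k = 1: 59/79 = 0.7468
  k = 2: (59 + 20)/79 = 79/79 = 1

Summary (fraction, with percent):

explained: PC1 0.7468 (74.68%), PC2 0.2532 (25.32%);  cumulative: 0.7468, 1


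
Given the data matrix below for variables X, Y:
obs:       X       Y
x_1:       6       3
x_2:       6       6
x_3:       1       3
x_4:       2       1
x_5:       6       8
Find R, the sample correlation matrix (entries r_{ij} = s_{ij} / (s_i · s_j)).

Step 1 — column means:
  mean(X) = (6 + 6 + 1 + 2 + 6) / 5 = 21/5 = 4.2
  mean(Y) = (3 + 6 + 3 + 1 + 8) / 5 = 21/5 = 4.2

Step 2 — sample variances and covariances s[i,j] = (1/(n-1)) · Σ_k (x_{k,i} - mean_i) · (x_{k,j} - mean_j), with n-1 = 4:
  s[X,X] = ((1.8)·(1.8) + (1.8)·(1.8) + (-3.2)·(-3.2) + (-2.2)·(-2.2) + (1.8)·(1.8)) / 4 = 24.8/4 = 6.2
  s[X,Y] = ((1.8)·(-1.2) + (1.8)·(1.8) + (-3.2)·(-1.2) + (-2.2)·(-3.2) + (1.8)·(3.8)) / 4 = 18.8/4 = 4.7
  s[Y,Y] = ((-1.2)·(-1.2) + (1.8)·(1.8) + (-1.2)·(-1.2) + (-3.2)·(-3.2) + (3.8)·(3.8)) / 4 = 30.8/4 = 7.7
  Sample standard deviations s_i = √(s[i,i]):
  s(X) = √(6.2) = 2.49
  s(Y) = √(7.7) = 2.7749

Step 3 — r_{ij} = s_{ij} / (s_i · s_j):
  r[X,X] = 1 (diagonal).
  r[X,Y] = 4.7 / (2.49 · 2.7749) = 4.7 / 6.9094 = 0.6802
  r[Y,Y] = 1 (diagonal).

R is symmetric with unit diagonal. Assembling:

R = [[1, 0.6802],
 [0.6802, 1]]


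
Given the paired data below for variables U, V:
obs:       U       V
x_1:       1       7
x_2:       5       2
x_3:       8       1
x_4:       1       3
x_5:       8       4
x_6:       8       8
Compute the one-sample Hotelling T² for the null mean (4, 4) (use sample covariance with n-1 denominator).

Step 1 — sample mean vector:
  mean(U) = (1 + 5 + 8 + 1 + 8 + 8) / 6 = 31/6 = 5.1667
  mean(V) = (7 + 2 + 1 + 3 + 4 + 8) / 6 = 25/6 = 4.1667
  x̄ = (5.1667, 4.1667),  deviation x̄ - mu_0 = (5.1667, 4.1667) - (4, 4) = (1.1667, 0.1667).

Step 2 — sample covariance matrix, S[i,j] = (1/(n-1)) · Σ_k (x_{k,i} - mean_i) · (x_{k,j} - mean_j), divisor n-1 = 5:
  S[U,U] = ((-4.1667)·(-4.1667) + (-0.1667)·(-0.1667) + (2.8333)·(2.8333) + (-4.1667)·(-4.1667) + (2.8333)·(2.8333) + (2.8333)·(2.8333)) / 5 = 58.8333/5 = 11.7667
  S[U,V] = ((-4.1667)·(2.8333) + (-0.1667)·(-2.1667) + (2.8333)·(-3.1667) + (-4.1667)·(-1.1667) + (2.8333)·(-0.1667) + (2.8333)·(3.8333)) / 5 = -5.1667/5 = -1.0333
  S[V,V] = ((2.8333)·(2.8333) + (-2.1667)·(-2.1667) + (-3.1667)·(-3.1667) + (-1.1667)·(-1.1667) + (-0.1667)·(-0.1667) + (3.8333)·(3.8333)) / 5 = 38.8333/5 = 7.7667
  S = [[11.7667, -1.0333],
 [-1.0333, 7.7667]].

Step 3 — invert S. det(S) = 11.7667·7.7667 - (-1.0333)² = 90.32.
  S^{-1} = (1/det) · [[d, -b], [-b, a]] = [[0.086, 0.0114],
 [0.0114, 0.1303]].

Step 4 — quadratic form (x̄ - mu_0)^T · S^{-1} · (x̄ - mu_0):
  S^{-1} · (x̄ - mu_0) = (0.1022, 0.0351),
  (x̄ - mu_0)^T · [...] = (1.1667)·(0.1022) + (0.1667)·(0.0351) = 0.1251.

Step 5 — scale by n: T² = 6 · 0.1251 = 0.7507.

T² ≈ 0.7507


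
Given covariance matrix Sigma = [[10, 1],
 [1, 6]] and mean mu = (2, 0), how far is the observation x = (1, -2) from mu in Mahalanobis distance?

Step 1 — centre the observation: (x - mu) = (-1, -2).

Step 2 — invert Sigma. det(Sigma) = 10·6 - (1)² = 59.
  Sigma^{-1} = (1/det) · [[d, -b], [-b, a]] = [[0.1017, -0.0169],
 [-0.0169, 0.1695]].

Step 3 — form the quadratic (x - mu)^T · Sigma^{-1} · (x - mu):
  Sigma^{-1} · (x - mu) = (-0.0678, -0.322).
  (x - mu)^T · [Sigma^{-1} · (x - mu)] = (-1)·(-0.0678) + (-2)·(-0.322) = 0.7119.

Step 4 — take square root: d = √(0.7119) ≈ 0.8437.

d(x, mu) = √(0.7119) ≈ 0.8437


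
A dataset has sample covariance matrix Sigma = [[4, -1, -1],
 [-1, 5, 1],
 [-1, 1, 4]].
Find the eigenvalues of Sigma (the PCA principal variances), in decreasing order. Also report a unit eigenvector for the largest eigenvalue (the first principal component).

Step 1 — characteristic polynomial p(λ) = det(λI - Sigma) = λ³ - tr·λ² + c_1·λ - det, where tr = trace, c_1 = sum of the principal 2×2 minors, det = det(Sigma):
  tr = 4 + 5 + 4 = 13,
  c_1 = (4·5 - (-1)²) + (4·4 - (-1)²) + (5·4 - (1)²) = 19 + 15 + 19 = 53,
  det = 4·(5·4 - (1)²) - (-1)·((-1)·4 - (1)·(-1)) + (-1)·((-1)·(1) - 5·(-1)) = 4·(19) - (-1)·(-3) + (-1)·(4) = 69.
  So p(λ) = λ³ - 13λ² + 53λ - 69.
Step 2 — look for an integer root (rational root theorem: any rational root is an integer divisor of 69). Testing λ = 3:
  p(3) = 27 - 117 + 159 - 69 = 0  ✓
  Dividing out (λ - 3): p(λ) = (λ - 3)(λ² - 10λ + 23).
Step 3 — remaining eigenvalues from the quadratic λ² - 10λ + 23 = 0:
  Δ = 10² - 4·23 = 100 - 92 = 8,  λ = (10 ± √8)/2 = (10 ± 2.8284)/2 ≈ 6.4142 or 3.5858.
  Sorted: λ_1 = 6.4142,  λ_2 = 3.5858,  λ_3 = 3  (check: sum = 13 = tr ✓).

Step 4 — unit eigenvector for λ_1 ≈ 6.4142: v spans the null space of (Sigma - λ_1 I), whose rows are
  r_1 = (-2.4142, -1, -1),  r_2 = (-1, -1.4142, 1),  r_3 = (-1, 1, -2.4142).
  v is orthogonal to every row, so take v ∝ r_1 × r_2 = ((-1)·(1) - (-1)·(-1.4142), (-1)·(-1) - (-2.4142)·(1), (-2.4142)·(-1.4142) - (-1)·(-1)) ≈ (-2.4142, 3.4142, 2.4142).
  Rescale (multiply by -1 so the first nonzero entry is positive): u = (2.4142, -3.4142, -2.4142).
  ||u|| = √((2.4142)² + (-3.4142)² + (-2.4142)²) = √(23.3137) ≈ 4.8284,  v_1 = u/||u|| ≈ (0.5, -0.7071, -0.5) (||v_1|| = 1).

λ_1 = 6.4142,  λ_2 = 3.5858,  λ_3 = 3;  v_1 ≈ (0.5, -0.7071, -0.5)


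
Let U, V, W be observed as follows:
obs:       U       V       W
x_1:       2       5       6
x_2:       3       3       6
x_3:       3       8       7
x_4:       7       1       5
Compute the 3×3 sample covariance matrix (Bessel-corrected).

Step 1 — column means:
  mean(U) = (2 + 3 + 3 + 7) / 4 = 15/4 = 3.75
  mean(V) = (5 + 3 + 8 + 1) / 4 = 17/4 = 4.25
  mean(W) = (6 + 6 + 7 + 5) / 4 = 24/4 = 6

Step 2 — sample covariance S[i,j] = (1/(n-1)) · Σ_k (x_{k,i} - mean_i) · (x_{k,j} - mean_j), with n-1 = 3.
  S[U,U] = ((-1.75)·(-1.75) + (-0.75)·(-0.75) + (-0.75)·(-0.75) + (3.25)·(3.25)) / 3 = 14.75/3 = 4.9167
  S[U,V] = ((-1.75)·(0.75) + (-0.75)·(-1.25) + (-0.75)·(3.75) + (3.25)·(-3.25)) / 3 = -13.75/3 = -4.5833
  S[U,W] = ((-1.75)·(0) + (-0.75)·(0) + (-0.75)·(1) + (3.25)·(-1)) / 3 = -4/3 = -1.3333
  S[V,V] = ((0.75)·(0.75) + (-1.25)·(-1.25) + (3.75)·(3.75) + (-3.25)·(-3.25)) / 3 = 26.75/3 = 8.9167
  S[V,W] = ((0.75)·(0) + (-1.25)·(0) + (3.75)·(1) + (-3.25)·(-1)) / 3 = 7/3 = 2.3333
  S[W,W] = ((0)·(0) + (0)·(0) + (1)·(1) + (-1)·(-1)) / 3 = 2/3 = 0.6667

S is symmetric (S[j,i] = S[i,j]). Assembling:

S = [[4.9167, -4.5833, -1.3333],
 [-4.5833, 8.9167, 2.3333],
 [-1.3333, 2.3333, 0.6667]]


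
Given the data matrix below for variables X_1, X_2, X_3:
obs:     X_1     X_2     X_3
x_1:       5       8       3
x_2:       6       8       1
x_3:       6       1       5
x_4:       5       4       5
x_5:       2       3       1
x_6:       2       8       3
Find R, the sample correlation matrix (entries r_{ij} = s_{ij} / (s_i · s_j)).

Step 1 — column means:
  mean(X_1) = (5 + 6 + 6 + 5 + 2 + 2) / 6 = 26/6 = 4.3333
  mean(X_2) = (8 + 8 + 1 + 4 + 3 + 8) / 6 = 32/6 = 5.3333
  mean(X_3) = (3 + 1 + 5 + 5 + 1 + 3) / 6 = 18/6 = 3

Step 2 — sample variances and covariances s[i,j] = (1/(n-1)) · Σ_k (x_{k,i} - mean_i) · (x_{k,j} - mean_j), with n-1 = 5:
  s[X_1,X_1] = ((0.6667)·(0.6667) + (1.6667)·(1.6667) + (1.6667)·(1.6667) + (0.6667)·(0.6667) + (-2.3333)·(-2.3333) + (-2.3333)·(-2.3333)) / 5 = 17.3333/5 = 3.4667
  s[X_1,X_2] = ((0.6667)·(2.6667) + (1.6667)·(2.6667) + (1.6667)·(-4.3333) + (0.6667)·(-1.3333) + (-2.3333)·(-2.3333) + (-2.3333)·(2.6667)) / 5 = -2.6667/5 = -0.5333
  s[X_1,X_3] = ((0.6667)·(0) + (1.6667)·(-2) + (1.6667)·(2) + (0.6667)·(2) + (-2.3333)·(-2) + (-2.3333)·(0)) / 5 = 6/5 = 1.2
  s[X_2,X_2] = ((2.6667)·(2.6667) + (2.6667)·(2.6667) + (-4.3333)·(-4.3333) + (-1.3333)·(-1.3333) + (-2.3333)·(-2.3333) + (2.6667)·(2.6667)) / 5 = 47.3333/5 = 9.4667
  s[X_2,X_3] = ((2.6667)·(0) + (2.6667)·(-2) + (-4.3333)·(2) + (-1.3333)·(2) + (-2.3333)·(-2) + (2.6667)·(0)) / 5 = -12/5 = -2.4
  s[X_3,X_3] = ((0)·(0) + (-2)·(-2) + (2)·(2) + (2)·(2) + (-2)·(-2) + (0)·(0)) / 5 = 16/5 = 3.2
  Sample standard deviations s_i = √(s[i,i]):
  s(X_1) = √(3.4667) = 1.8619
  s(X_2) = √(9.4667) = 3.0768
  s(X_3) = √(3.2) = 1.7889

Step 3 — r_{ij} = s_{ij} / (s_i · s_j):
  r[X_1,X_1] = 1 (diagonal).
  r[X_1,X_2] = -0.5333 / (1.8619 · 3.0768) = -0.5333 / 5.7287 = -0.0931
  r[X_1,X_3] = 1.2 / (1.8619 · 1.7889) = 1.2 / 3.3307 = 0.3603
  r[X_2,X_2] = 1 (diagonal).
  r[X_2,X_3] = -2.4 / (3.0768 · 1.7889) = -2.4 / 5.5039 = -0.4361
  r[X_3,X_3] = 1 (diagonal).

R is symmetric with unit diagonal. Assembling:

R = [[1, -0.0931, 0.3603],
 [-0.0931, 1, -0.4361],
 [0.3603, -0.4361, 1]]


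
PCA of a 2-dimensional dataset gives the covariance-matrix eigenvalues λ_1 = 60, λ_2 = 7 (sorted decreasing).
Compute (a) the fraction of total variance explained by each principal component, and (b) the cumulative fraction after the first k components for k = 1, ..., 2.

Step 1 — total variance = trace(Sigma) = Σ λ_i = 60 + 7 = 67.

Step 2 — fraction explained by component i = λ_i / Σ λ:
  PC1: 60/67 = 0.8955
  PC2: 7/67 = 0.1045

Step 3 — cumulative fraction after k components = (λ_1 + ... + λ_k) / Σ λ:
  k = 1: 60/67 = 0.8955
  k = 2: (60 + 7)/67 = 67/67 = 1

Summary (fraction, with percent):

explained: PC1 0.8955 (89.55%), PC2 0.1045 (10.45%);  cumulative: 0.8955, 1


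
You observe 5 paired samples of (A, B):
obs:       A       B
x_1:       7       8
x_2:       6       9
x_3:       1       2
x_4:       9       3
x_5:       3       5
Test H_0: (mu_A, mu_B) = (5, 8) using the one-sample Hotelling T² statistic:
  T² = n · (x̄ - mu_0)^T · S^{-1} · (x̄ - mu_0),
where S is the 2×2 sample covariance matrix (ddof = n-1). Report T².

Step 1 — sample mean vector:
  mean(A) = (7 + 6 + 1 + 9 + 3) / 5 = 26/5 = 5.2
  mean(B) = (8 + 9 + 2 + 3 + 5) / 5 = 27/5 = 5.4
  x̄ = (5.2, 5.4),  deviation x̄ - mu_0 = (5.2, 5.4) - (5, 8) = (0.2, -2.6).

Step 2 — sample covariance matrix, S[i,j] = (1/(n-1)) · Σ_k (x_{k,i} - mean_i) · (x_{k,j} - mean_j), divisor n-1 = 4:
  S[A,A] = ((1.8)·(1.8) + (0.8)·(0.8) + (-4.2)·(-4.2) + (3.8)·(3.8) + (-2.2)·(-2.2)) / 4 = 40.8/4 = 10.2
  S[A,B] = ((1.8)·(2.6) + (0.8)·(3.6) + (-4.2)·(-3.4) + (3.8)·(-2.4) + (-2.2)·(-0.4)) / 4 = 13.6/4 = 3.4
  S[B,B] = ((2.6)·(2.6) + (3.6)·(3.6) + (-3.4)·(-3.4) + (-2.4)·(-2.4) + (-0.4)·(-0.4)) / 4 = 37.2/4 = 9.3
  S = [[10.2, 3.4],
 [3.4, 9.3]].

Step 3 — invert S. det(S) = 10.2·9.3 - (3.4)² = 83.3.
  S^{-1} = (1/det) · [[d, -b], [-b, a]] = [[0.1116, -0.0408],
 [-0.0408, 0.1224]].

Step 4 — quadratic form (x̄ - mu_0)^T · S^{-1} · (x̄ - mu_0):
  S^{-1} · (x̄ - mu_0) = (0.1285, -0.3265),
  (x̄ - mu_0)^T · [...] = (0.2)·(0.1285) + (-2.6)·(-0.3265) = 0.8747.

Step 5 — scale by n: T² = 5 · 0.8747 = 4.3733.

T² ≈ 4.3733


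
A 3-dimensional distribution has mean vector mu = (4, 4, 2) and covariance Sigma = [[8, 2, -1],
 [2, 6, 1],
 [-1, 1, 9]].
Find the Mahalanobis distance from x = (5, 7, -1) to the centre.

Step 1 — centre the observation: (x - mu) = (1, 3, -3).

Step 2 — invert Sigma (cofactor / det for 3×3, or solve directly):
  Sigma^{-1} = [[0.1402, -0.0503, 0.0212],
 [-0.0503, 0.1878, -0.0265],
 [0.0212, -0.0265, 0.1164]].

Step 3 — form the quadratic (x - mu)^T · Sigma^{-1} · (x - mu):
  Sigma^{-1} · (x - mu) = (-0.0741, 0.5926, -0.4074).
  (x - mu)^T · [Sigma^{-1} · (x - mu)] = (1)·(-0.0741) + (3)·(0.5926) + (-3)·(-0.4074) = 2.9259.

Step 4 — take square root: d = √(2.9259) ≈ 1.7105.

d(x, mu) = √(2.9259) ≈ 1.7105


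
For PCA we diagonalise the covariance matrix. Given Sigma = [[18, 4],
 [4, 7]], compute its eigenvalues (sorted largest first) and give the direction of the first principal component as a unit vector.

Step 1 — characteristic polynomial of 2×2 Sigma:
  det(Sigma - λI) = λ² - trace · λ + det = 0.
  trace = 18 + 7 = 25, det = 18·7 - (4)² = 110.
Step 2 — discriminant:
  Δ = trace² - 4·det = 625 - 440 = 185.
Step 3 — eigenvalues:
  λ = (trace ± √Δ)/2 = (25 ± 13.6015)/2,
  λ_1 = 19.3007,  λ_2 = 5.6993.

Step 4 — unit eigenvector for λ_1: solve (Sigma - λ_1 I)v = 0. First row:
  (18 - 19.3007)·v_x + (4)·v_y = 0, i.e. (-1.3007)·v_x + (4)·v_y = 0,
  so v ∝ (b, λ_1 - a) = (4, 1.3007) = u.
  ||u|| = √((4)² + (1.3007)²) = √(17.6919) ≈ 4.2062,
  v_1 = u/||u|| ≈ (0.951, 0.3092) (||v_1|| = 1).

λ_1 = 19.3007,  λ_2 = 5.6993;  v_1 ≈ (0.951, 0.3092)


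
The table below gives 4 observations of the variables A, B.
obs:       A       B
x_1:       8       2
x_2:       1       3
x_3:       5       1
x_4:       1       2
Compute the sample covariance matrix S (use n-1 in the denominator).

Step 1 — column means:
  mean(A) = (8 + 1 + 5 + 1) / 4 = 15/4 = 3.75
  mean(B) = (2 + 3 + 1 + 2) / 4 = 8/4 = 2

Step 2 — sample covariance S[i,j] = (1/(n-1)) · Σ_k (x_{k,i} - mean_i) · (x_{k,j} - mean_j), with n-1 = 3.
  S[A,A] = ((4.25)·(4.25) + (-2.75)·(-2.75) + (1.25)·(1.25) + (-2.75)·(-2.75)) / 3 = 34.75/3 = 11.5833
  S[A,B] = ((4.25)·(0) + (-2.75)·(1) + (1.25)·(-1) + (-2.75)·(0)) / 3 = -4/3 = -1.3333
  S[B,B] = ((0)·(0) + (1)·(1) + (-1)·(-1) + (0)·(0)) / 3 = 2/3 = 0.6667

S is symmetric (S[j,i] = S[i,j]). Assembling:

S = [[11.5833, -1.3333],
 [-1.3333, 0.6667]]


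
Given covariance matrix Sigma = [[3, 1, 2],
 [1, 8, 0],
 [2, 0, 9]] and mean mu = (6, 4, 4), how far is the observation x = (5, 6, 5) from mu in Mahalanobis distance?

Step 1 — centre the observation: (x - mu) = (-1, 2, 1).

Step 2 — invert Sigma (cofactor / det for 3×3, or solve directly):
  Sigma^{-1} = [[0.4114, -0.0514, -0.0914],
 [-0.0514, 0.1314, 0.0114],
 [-0.0914, 0.0114, 0.1314]].

Step 3 — form the quadratic (x - mu)^T · Sigma^{-1} · (x - mu):
  Sigma^{-1} · (x - mu) = (-0.6057, 0.3257, 0.2457).
  (x - mu)^T · [Sigma^{-1} · (x - mu)] = (-1)·(-0.6057) + (2)·(0.3257) + (1)·(0.2457) = 1.5029.

Step 4 — take square root: d = √(1.5029) ≈ 1.2259.

d(x, mu) = √(1.5029) ≈ 1.2259


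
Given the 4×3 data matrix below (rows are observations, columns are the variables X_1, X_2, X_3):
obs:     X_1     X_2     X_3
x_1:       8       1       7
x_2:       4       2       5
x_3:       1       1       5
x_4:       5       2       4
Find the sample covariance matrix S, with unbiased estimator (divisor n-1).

Step 1 — column means:
  mean(X_1) = (8 + 4 + 1 + 5) / 4 = 18/4 = 4.5
  mean(X_2) = (1 + 2 + 1 + 2) / 4 = 6/4 = 1.5
  mean(X_3) = (7 + 5 + 5 + 4) / 4 = 21/4 = 5.25

Step 2 — sample covariance S[i,j] = (1/(n-1)) · Σ_k (x_{k,i} - mean_i) · (x_{k,j} - mean_j), with n-1 = 3.
  S[X_1,X_1] = ((3.5)·(3.5) + (-0.5)·(-0.5) + (-3.5)·(-3.5) + (0.5)·(0.5)) / 3 = 25/3 = 8.3333
  S[X_1,X_2] = ((3.5)·(-0.5) + (-0.5)·(0.5) + (-3.5)·(-0.5) + (0.5)·(0.5)) / 3 = 0/3 = 0
  S[X_1,X_3] = ((3.5)·(1.75) + (-0.5)·(-0.25) + (-3.5)·(-0.25) + (0.5)·(-1.25)) / 3 = 6.5/3 = 2.1667
  S[X_2,X_2] = ((-0.5)·(-0.5) + (0.5)·(0.5) + (-0.5)·(-0.5) + (0.5)·(0.5)) / 3 = 1/3 = 0.3333
  S[X_2,X_3] = ((-0.5)·(1.75) + (0.5)·(-0.25) + (-0.5)·(-0.25) + (0.5)·(-1.25)) / 3 = -1.5/3 = -0.5
  S[X_3,X_3] = ((1.75)·(1.75) + (-0.25)·(-0.25) + (-0.25)·(-0.25) + (-1.25)·(-1.25)) / 3 = 4.75/3 = 1.5833

S is symmetric (S[j,i] = S[i,j]). Assembling:

S = [[8.3333, 0, 2.1667],
 [0, 0.3333, -0.5],
 [2.1667, -0.5, 1.5833]]


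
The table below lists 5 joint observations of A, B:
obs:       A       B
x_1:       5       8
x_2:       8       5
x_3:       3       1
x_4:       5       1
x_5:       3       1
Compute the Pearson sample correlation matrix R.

Step 1 — column means:
  mean(A) = (5 + 8 + 3 + 5 + 3) / 5 = 24/5 = 4.8
  mean(B) = (8 + 5 + 1 + 1 + 1) / 5 = 16/5 = 3.2

Step 2 — sample variances and covariances s[i,j] = (1/(n-1)) · Σ_k (x_{k,i} - mean_i) · (x_{k,j} - mean_j), with n-1 = 4:
  s[A,A] = ((0.2)·(0.2) + (3.2)·(3.2) + (-1.8)·(-1.8) + (0.2)·(0.2) + (-1.8)·(-1.8)) / 4 = 16.8/4 = 4.2
  s[A,B] = ((0.2)·(4.8) + (3.2)·(1.8) + (-1.8)·(-2.2) + (0.2)·(-2.2) + (-1.8)·(-2.2)) / 4 = 14.2/4 = 3.55
  s[B,B] = ((4.8)·(4.8) + (1.8)·(1.8) + (-2.2)·(-2.2) + (-2.2)·(-2.2) + (-2.2)·(-2.2)) / 4 = 40.8/4 = 10.2
  Sample standard deviations s_i = √(s[i,i]):
  s(A) = √(4.2) = 2.0494
  s(B) = √(10.2) = 3.1937

Step 3 — r_{ij} = s_{ij} / (s_i · s_j):
  r[A,A] = 1 (diagonal).
  r[A,B] = 3.55 / (2.0494 · 3.1937) = 3.55 / 6.5452 = 0.5424
  r[B,B] = 1 (diagonal).

R is symmetric with unit diagonal. Assembling:

R = [[1, 0.5424],
 [0.5424, 1]]


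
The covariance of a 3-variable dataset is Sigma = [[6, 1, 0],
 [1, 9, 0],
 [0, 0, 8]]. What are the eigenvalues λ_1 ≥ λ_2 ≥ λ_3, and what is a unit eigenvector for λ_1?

Step 1 — characteristic polynomial p(λ) = det(λI - Sigma) = λ³ - tr·λ² + c_1·λ - det, where tr = trace, c_1 = sum of the principal 2×2 minors, det = det(Sigma):
  tr = 6 + 9 + 8 = 23,
  c_1 = (6·9 - (1)²) + (6·8 - (0)²) + (9·8 - (0)²) = 53 + 48 + 72 = 173,
  det = 6·(9·8 - (0)²) - (1)·((1)·8 - (0)·(0)) + (0)·((1)·(0) - 9·(0)) = 6·(72) - (1)·(8) + (0)·(0) = 424.
  So p(λ) = λ³ - 23λ² + 173λ - 424.
Step 2 — look for an integer root (rational root theorem: any rational root is an integer divisor of 424). Testing λ = 8:
  p(8) = 512 - 1472 + 1384 - 424 = 0  ✓
  Dividing out (λ - 8): p(λ) = (λ - 8)(λ² - 15λ + 53).
Step 3 — remaining eigenvalues from the quadratic λ² - 15λ + 53 = 0:
  Δ = 15² - 4·53 = 225 - 212 = 13,  λ = (15 ± √13)/2 = (15 ± 3.6056)/2 ≈ 9.3028 or 5.6972.
  Sorted: λ_1 = 9.3028,  λ_2 = 8,  λ_3 = 5.6972  (check: sum = 23 = tr ✓).

Step 4 — unit eigenvector for λ_1 ≈ 9.3028: v spans the null space of (Sigma - λ_1 I), whose rows are
  r_1 = (-3.3028, 1, 0),  r_2 = (1, -0.3028, 0),  r_3 = (0, 0, -1.3028).
  v is orthogonal to every row, so take v ∝ r_1 × r_3 = ((1)·(-1.3028) - (0)·(0), (0)·(0) - (-3.3028)·(-1.3028), (-3.3028)·(0) - (1)·(0)) ≈ (-1.3028, -4.3028, 0).
  Rescale (multiply by -1 so the first nonzero entry is positive): u = (1.3028, 4.3028, 0).
  ||u|| = √((1.3028)² + (4.3028)² + (0)²) = √(20.2111) ≈ 4.4957,  v_1 = u/||u|| ≈ (0.2898, 0.9571, 0) (||v_1|| = 1).

λ_1 = 9.3028,  λ_2 = 8,  λ_3 = 5.6972;  v_1 ≈ (0.2898, 0.9571, 0)
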